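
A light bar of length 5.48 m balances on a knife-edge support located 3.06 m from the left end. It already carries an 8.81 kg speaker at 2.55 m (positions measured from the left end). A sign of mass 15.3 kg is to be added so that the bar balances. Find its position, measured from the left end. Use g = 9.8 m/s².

Take moments about the knife-edge support (at 3.06 m from the left end).
Speaker: 8.81 × 9.8 = 86.34 N down at 2.55 m → arm 0.51 m, τ = 86.34 × 0.51 = 44.03 N·m counterclockwise.
Net moment of existing loads = 44.03 N·m counterclockwise.
The sign weighs 15.3 × 9.8 = 149.9 N and must supply an equal clockwise moment, so its lever arm about the knife-edge support is 44.03 / 149.9 = 0.294 m.
That puts it at 3.06 + 0.294 = 3.35 m from the left end.

x ≈ 3.35 m from the left end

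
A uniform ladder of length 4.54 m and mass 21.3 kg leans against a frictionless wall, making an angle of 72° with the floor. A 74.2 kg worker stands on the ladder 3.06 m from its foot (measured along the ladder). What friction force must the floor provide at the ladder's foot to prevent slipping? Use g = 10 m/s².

About the foot of the ladder:
Ladder weight 21.3×10 = 213 N acts at 2.27 m along the ladder; its horizontal arm is 2.27·cos72° = 0.7015 m → τ = 149.4 N·m clockwise.
Worker: 74.2×10 = 742 N at 3.06 m → arm 0.9456 m → τ = 701.6 N·m clockwise.
Wall normal N acts horizontally at the top; its moment arm is the height L sinθ = 4.54·sin72° = 4.318 m, counterclockwise.
For rotational equilibrium, N × 4.318 = 851, so N = 197 N.
ΣFx = 0: friction at the foot balances the wall's push, so f = N_wall = 197 N.

f ≈ 197 N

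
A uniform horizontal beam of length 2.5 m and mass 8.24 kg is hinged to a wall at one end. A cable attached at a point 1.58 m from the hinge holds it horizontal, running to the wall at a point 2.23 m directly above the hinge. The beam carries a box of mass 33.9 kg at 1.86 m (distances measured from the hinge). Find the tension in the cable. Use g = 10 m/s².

T ≈ 569 N

About the hinge:
Beam weight: 8.24 × 10 = 82.4 N down at 1.25 m → arm 1.25 m, τ = 82.4 × 1.25 = 103 N·m clockwise.
Box: 33.9 × 10 = 339 N down at 1.86 m → arm 1.86 m, τ = 339 × 1.86 = 630.5 N·m clockwise.
Total clockwise load moment = 733.5 N·m.
The cable tension T acts at 1.58 m; only its component perpendicular to the beam, T sinθ, produces torque. sinθ = h/√(h²+d²) = 2.23/√(2.23²+1.58²) = 0.816.
Στ = 0 ⇒ T × 1.58 × 0.816 = 733.5 ⇒ T = 733.5 / 1.289 = 569 N.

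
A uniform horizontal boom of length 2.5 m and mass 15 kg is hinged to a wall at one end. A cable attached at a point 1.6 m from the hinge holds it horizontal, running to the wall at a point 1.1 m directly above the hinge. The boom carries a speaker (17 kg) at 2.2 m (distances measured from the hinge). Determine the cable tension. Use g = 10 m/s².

About the hinge:
Beam weight: 15 × 10 = 150 N down at 1.25 m → arm 1.25 m, τ = 150 × 1.25 = 187.5 N·m clockwise.
Speaker: 17 × 10 = 170 N down at 2.2 m → arm 2.2 m, τ = 170 × 2.2 = 374 N·m clockwise.
Total clockwise load moment = 561.5 N·m.
The cable tension T acts at 1.6 m; only its component perpendicular to the boom, T sinθ, produces torque. sinθ = h/√(h²+d²) = 1.1/√(1.1²+1.6²) = 0.5665.
For rotational equilibrium, T × 1.6 × 0.5665 = 561.5, so T = 561.5 / 0.9064 = 619 N.

T ≈ 619 N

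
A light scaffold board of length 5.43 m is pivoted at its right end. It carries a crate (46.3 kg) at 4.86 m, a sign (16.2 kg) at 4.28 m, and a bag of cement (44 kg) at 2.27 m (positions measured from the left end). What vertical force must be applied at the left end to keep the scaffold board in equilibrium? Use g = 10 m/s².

F ≈ 339 N

Take moments about the right end.
Crate: 46.3 × 10 = 463 N down at 4.86 m → arm 0.57 m, τ = 463 × 0.57 = 263.9 N·m counterclockwise.
Sign: 16.2 × 10 = 162 N down at 4.28 m → arm 1.15 m, τ = 162 × 1.15 = 186.3 N·m counterclockwise.
Bag of cement: 44 × 10 = 440 N down at 2.27 m → arm 3.16 m, τ = 440 × 3.16 = 1390 N·m counterclockwise.
Net moment of the loads = 1840 N·m counterclockwise.
The upward force F acts at the left end, arm 5.43 m, giving F × 5.43 clockwise.
Στ = 0 ⇒ F × 5.43 = 1840 ⇒ F = 1840 / 5.43 = 339 N.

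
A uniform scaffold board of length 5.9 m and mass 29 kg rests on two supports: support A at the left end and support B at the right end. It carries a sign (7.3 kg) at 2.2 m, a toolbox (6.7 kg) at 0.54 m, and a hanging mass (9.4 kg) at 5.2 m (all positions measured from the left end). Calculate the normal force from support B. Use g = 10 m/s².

R_B ≈ 261 N

Taking torques about support A:
Beam weight: 29 × 10 = 290 N down at 2.95 m → arm 2.95 m, τ = 290 × 2.95 = 855.5 N·m clockwise.
Sign: 7.3 × 10 = 73 N down at 2.2 m → arm 2.2 m, τ = 73 × 2.2 = 160.6 N·m clockwise.
Toolbox: 6.7 × 10 = 67 N down at 0.54 m → arm 0.54 m, τ = 67 × 0.54 = 36.18 N·m clockwise.
Hanging mass: 9.4 × 10 = 94 N down at 5.2 m → arm 5.2 m, τ = 94 × 5.2 = 488.8 N·m clockwise.
Net load moment about support A = 1541 N·m clockwise.
Reaction R at support B is upward at 5.9 m, arm 5.9 m → moment R × 5.9 counterclockwise.
Balancing moments: R × 5.9 = 1541, giving R = 261 N.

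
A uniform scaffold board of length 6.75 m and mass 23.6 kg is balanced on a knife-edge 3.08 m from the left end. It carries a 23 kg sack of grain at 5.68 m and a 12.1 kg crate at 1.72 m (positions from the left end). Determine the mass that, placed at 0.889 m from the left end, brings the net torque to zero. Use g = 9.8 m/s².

m ≈ 23 kg

Choose the knife-edge (at 3.08 m from the left end) as the axis so the support reaction has zero arm there.
Beam weight: 23.6 × 9.8 = 231.3 N down at 3.375 m → arm 0.295 m, τ = 231.3 × 0.295 = 68.23 N·m clockwise.
Sack of grain: 23 × 9.8 = 225.4 N down at 5.68 m → arm 2.6 m, τ = 225.4 × 2.6 = 586 N·m clockwise.
Crate: 12.1 × 9.8 = 118.6 N down at 1.72 m → arm 1.36 m, τ = 118.6 × 1.36 = 161.3 N·m counterclockwise.
Net moment of known loads = 492.9 N·m clockwise.
An unknown mass m at 0.889 m has arm 2.191 m; its moment is m·g·2.191 counterclockwise.
Στ = 0 ⇒ m × 9.8 × 2.191 = 492.9 ⇒ m = 492.9 / (9.8 × 2.191) = 23 kg.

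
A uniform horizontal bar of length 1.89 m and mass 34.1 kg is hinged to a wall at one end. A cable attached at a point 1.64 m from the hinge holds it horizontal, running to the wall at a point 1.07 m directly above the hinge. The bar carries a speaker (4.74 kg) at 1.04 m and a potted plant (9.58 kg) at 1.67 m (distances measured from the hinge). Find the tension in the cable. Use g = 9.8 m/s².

T ≈ 581 N

Sum moments about the hinge (the unknown hinge reaction has zero arm there).
Beam weight: 34.1 × 9.8 = 334.2 N down at 0.945 m → arm 0.945 m, τ = 334.2 × 0.945 = 315.8 N·m clockwise.
Speaker: 4.74 × 9.8 = 46.45 N down at 1.04 m → arm 1.04 m, τ = 46.45 × 1.04 = 48.31 N·m clockwise.
Potted plant: 9.58 × 9.8 = 93.88 N down at 1.67 m → arm 1.67 m, τ = 93.88 × 1.67 = 156.8 N·m clockwise.
Total clockwise load moment = 520.9 N·m.
The cable tension T acts at 1.64 m; only its component perpendicular to the bar, T sinθ, produces torque. sinθ = h/√(h²+d²) = 1.07/√(1.07²+1.64²) = 0.5464.
Balancing moments: T × 1.64 × 0.5464 = 520.9, giving T = 520.9 / 0.8961 = 581 N.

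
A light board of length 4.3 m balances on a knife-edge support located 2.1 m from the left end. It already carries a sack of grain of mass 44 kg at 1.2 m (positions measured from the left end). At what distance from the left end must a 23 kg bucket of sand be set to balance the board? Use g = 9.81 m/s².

x ≈ 3.82 m from the left end

About the knife-edge support (at 2.1 m from the left end):
Sack of grain: 44 × 9.81 = 431.6 N down at 1.2 m → arm 0.9 m, τ = 431.6 × 0.9 = 388.4 N·m counterclockwise.
Net moment of existing loads = 388.4 N·m counterclockwise.
The bucket of sand weighs 23 × 9.81 = 225.6 N and must supply an equal clockwise moment, so its lever arm about the knife-edge support is 388.4 / 225.6 = 1.72 m.
That puts it at 2.1 + 1.72 = 3.82 m from the left end.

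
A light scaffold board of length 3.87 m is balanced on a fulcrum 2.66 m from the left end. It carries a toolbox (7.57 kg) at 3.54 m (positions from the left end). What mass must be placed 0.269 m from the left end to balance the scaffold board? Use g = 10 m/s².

m ≈ 2.79 kg

Take moments about the fulcrum (at 2.66 m from the left end).
Toolbox: 7.57 × 10 = 75.7 N down at 3.54 m → arm 0.88 m, τ = 75.7 × 0.88 = 66.62 N·m clockwise.
Net moment of known loads = 66.62 N·m clockwise.
An unknown mass m at 0.269 m has arm 2.391 m; its moment is m·g·2.391 counterclockwise.
Balancing moments: m × 10 × 2.391 = 66.62, giving m = 66.62 / (10 × 2.391) = 2.79 kg.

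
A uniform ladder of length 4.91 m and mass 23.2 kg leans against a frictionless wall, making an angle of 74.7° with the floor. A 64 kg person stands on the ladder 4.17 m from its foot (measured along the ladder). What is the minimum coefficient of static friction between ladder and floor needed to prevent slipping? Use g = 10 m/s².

μ_min ≈ 0.207

Sum moments about the foot of the ladder (the floor normal and friction both act there and drop out).
Ladder weight 23.2×10 = 232 N acts at 2.455 m along the ladder; its horizontal arm is 2.455·cos74.7° = 0.6478 m → τ = 150.3 N·m clockwise.
Person: 64×10 = 640 N at 4.17 m → arm 1.1 m → τ = 704 N·m clockwise.
Wall normal N acts horizontally at the top; its moment arm is the height L sinθ = 4.91·sin74.7° = 4.736 m, counterclockwise.
Στ = 0 ⇒ N × 4.736 = 854.3 ⇒ N = 180.4 N.
ΣFx = 0 ⇒ f = N_wall = 180.4 N. ΣFy = 0 ⇒ N_floor = 872 N.
μ_min = f / N_floor = 180.4 / 872 = 0.207.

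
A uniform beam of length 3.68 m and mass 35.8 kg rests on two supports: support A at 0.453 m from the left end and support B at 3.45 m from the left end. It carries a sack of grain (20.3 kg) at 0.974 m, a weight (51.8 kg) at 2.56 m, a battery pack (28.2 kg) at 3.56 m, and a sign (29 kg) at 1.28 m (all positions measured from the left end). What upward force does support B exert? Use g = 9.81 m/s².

R_B ≈ 920 N

Choose support A as the axis so its reaction then has zero moment arm.
Beam weight: 35.8 × 9.81 = 351.2 N down at 1.84 m → arm 1.387 m, τ = 351.2 × 1.387 = 487.1 N·m clockwise.
Sack of grain: 20.3 × 9.81 = 199.1 N down at 0.974 m → arm 0.521 m, τ = 199.1 × 0.521 = 103.7 N·m clockwise.
Weight: 51.8 × 9.81 = 508.2 N down at 2.56 m → arm 2.107 m, τ = 508.2 × 2.107 = 1071 N·m clockwise.
Battery pack: 28.2 × 9.81 = 276.6 N down at 3.56 m → arm 3.107 m, τ = 276.6 × 3.107 = 859.4 N·m clockwise.
Sign: 29 × 9.81 = 284.5 N down at 1.28 m → arm 0.827 m, τ = 284.5 × 0.827 = 235.3 N·m clockwise.
Net load moment about support A = 2757 N·m clockwise.
Reaction R at support B is upward at 3.45 m, arm 2.997 m → moment R × 2.997 counterclockwise.
Balancing moments: R × 2.997 = 2757, giving R = 920 N.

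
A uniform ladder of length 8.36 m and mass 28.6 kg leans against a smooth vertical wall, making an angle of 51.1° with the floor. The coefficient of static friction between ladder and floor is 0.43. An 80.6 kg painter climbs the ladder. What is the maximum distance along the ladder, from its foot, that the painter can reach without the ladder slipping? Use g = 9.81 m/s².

d ≈ 4.55 m

Taking torques about the foot of the ladder:
Ladder weight 28.6×9.81 = 280.6 N acts at 4.18 m along the ladder; its horizontal arm is 4.18·cos51.1° = 2.625 m → τ = 736.6 N·m clockwise.
Painter weight 80.6×9.81 = 790.7 N at distance d → arm d·cos51.1° → τ = 790.7·d·0.628 clockwise.
Wall normal N at the top has arm L sinθ = 6.506 m counterclockwise, so Στ = 0 gives N·6.506 = 736.6 + 496.6·d.
ΣFy = 0 ⇒ N_floor = 1071 N, so the maximum friction is μ_s·N_floor = 0.43×1071 = 460.5 N. ΣFx = 0 ⇒ N_wall = f, so at the slipping point N = 460.5 N.
Substituting: 460.5×6.506 = 736.6 + 496.6·d ⇒ d = (2996 − 736.6) / 496.6 = 4.55 m.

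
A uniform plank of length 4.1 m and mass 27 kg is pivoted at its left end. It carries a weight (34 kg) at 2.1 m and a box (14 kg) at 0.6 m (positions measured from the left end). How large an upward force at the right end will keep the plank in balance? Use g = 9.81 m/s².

F ≈ 323 N

About the left end:
Beam weight: 27 × 9.81 = 264.9 N down at 2.05 m → arm 2.05 m, τ = 264.9 × 2.05 = 543 N·m clockwise.
Weight: 34 × 9.81 = 333.5 N down at 2.1 m → arm 2.1 m, τ = 333.5 × 2.1 = 700.4 N·m clockwise.
Box: 14 × 9.81 = 137.3 N down at 0.6 m → arm 0.6 m, τ = 137.3 × 0.6 = 82.38 N·m clockwise.
Net moment of the loads = 1326 N·m clockwise.
The upward force F acts at the right end, arm 4.1 m, giving F × 4.1 counterclockwise.
Balancing moments: F × 4.1 = 1326, giving F = 1326 / 4.1 = 323 N.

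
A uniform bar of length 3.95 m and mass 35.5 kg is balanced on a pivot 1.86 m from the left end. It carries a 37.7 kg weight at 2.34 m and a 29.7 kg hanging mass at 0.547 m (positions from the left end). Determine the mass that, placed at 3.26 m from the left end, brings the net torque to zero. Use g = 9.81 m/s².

m ≈ 12 kg

Taking torques about the pivot (at 1.86 m from the left end):
Beam weight: 35.5 × 9.81 = 348.3 N down at 1.975 m → arm 0.115 m, τ = 348.3 × 0.115 = 40.05 N·m clockwise.
Weight: 37.7 × 9.81 = 369.8 N down at 2.34 m → arm 0.48 m, τ = 369.8 × 0.48 = 177.5 N·m clockwise.
Hanging mass: 29.7 × 9.81 = 291.4 N down at 0.547 m → arm 1.313 m, τ = 291.4 × 1.313 = 382.6 N·m counterclockwise.
Net moment of known loads = 165.1 N·m counterclockwise.
An unknown mass m at 3.26 m has arm 1.4 m; its moment is m·g·1.4 clockwise.
For rotational equilibrium, m × 9.81 × 1.4 = 165.1, so m = 165.1 / (9.81 × 1.4) = 12 kg.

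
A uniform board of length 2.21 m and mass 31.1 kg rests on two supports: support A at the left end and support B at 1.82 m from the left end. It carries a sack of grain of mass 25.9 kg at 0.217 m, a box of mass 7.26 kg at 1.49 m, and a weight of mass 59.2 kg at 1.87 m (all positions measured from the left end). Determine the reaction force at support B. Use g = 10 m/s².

R_B ≈ 887 N

About support A:
Beam weight: 31.1 × 10 = 311 N down at 1.105 m → arm 1.105 m, τ = 311 × 1.105 = 343.7 N·m clockwise.
Sack of grain: 25.9 × 10 = 259 N down at 0.217 m → arm 0.217 m, τ = 259 × 0.217 = 56.2 N·m clockwise.
Box: 7.26 × 10 = 72.6 N down at 1.49 m → arm 1.49 m, τ = 72.6 × 1.49 = 108.2 N·m clockwise.
Weight: 59.2 × 10 = 592 N down at 1.87 m → arm 1.87 m, τ = 592 × 1.87 = 1107 N·m clockwise.
Net load moment about support A = 1615 N·m clockwise.
Reaction R at support B is upward at 1.82 m, arm 1.82 m → moment R × 1.82 counterclockwise.
Στ = 0 ⇒ R × 1.82 = 1615 ⇒ R = 887 N.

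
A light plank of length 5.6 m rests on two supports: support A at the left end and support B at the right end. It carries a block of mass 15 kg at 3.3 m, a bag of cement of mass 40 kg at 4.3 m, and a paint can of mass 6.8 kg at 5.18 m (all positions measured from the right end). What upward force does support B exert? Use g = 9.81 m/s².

About support A:
Block: 15 × 9.81 = 147.2 N down at 3.3 m → arm 2.3 m, τ = 147.2 × 2.3 = 338.6 N·m clockwise.
Bag of cement: 40 × 9.81 = 392.4 N down at 4.3 m → arm 1.3 m, τ = 392.4 × 1.3 = 510.1 N·m clockwise.
Paint can: 6.8 × 9.81 = 66.71 N down at 5.18 m → arm 0.42 m, τ = 66.71 × 0.42 = 28.02 N·m clockwise.
Net load moment about support A = 876.7 N·m clockwise.
Reaction R at support B is upward at 0 m, arm 5.6 m → moment R × 5.6 counterclockwise.
Setting net torque to zero: R × 5.6 = 876.7 → R = 157 N.

R_B ≈ 157 N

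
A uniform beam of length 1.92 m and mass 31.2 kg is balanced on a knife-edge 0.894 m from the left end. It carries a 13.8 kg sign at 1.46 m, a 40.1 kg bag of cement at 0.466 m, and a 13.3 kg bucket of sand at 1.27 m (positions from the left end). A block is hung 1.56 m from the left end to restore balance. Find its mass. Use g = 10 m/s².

m ≈ 3.44 kg

Taking torques about the knife-edge (at 0.894 m from the left end):
Beam weight: 31.2 × 10 = 312 N down at 0.96 m → arm 0.066 m, τ = 312 × 0.066 = 20.59 N·m clockwise.
Sign: 13.8 × 10 = 138 N down at 1.46 m → arm 0.566 m, τ = 138 × 0.566 = 78.11 N·m clockwise.
Bag of cement: 40.1 × 10 = 401 N down at 0.466 m → arm 0.428 m, τ = 401 × 0.428 = 171.6 N·m counterclockwise.
Bucket of sand: 13.3 × 10 = 133 N down at 1.27 m → arm 0.376 m, τ = 133 × 0.376 = 50.01 N·m clockwise.
Net moment of known loads = 22.89 N·m counterclockwise.
An unknown mass m at 1.56 m has arm 0.666 m; its moment is m·g·0.666 clockwise.
Στ = 0 ⇒ m × 10 × 0.666 = 22.89 ⇒ m = 22.89 / (10 × 0.666) = 3.44 kg.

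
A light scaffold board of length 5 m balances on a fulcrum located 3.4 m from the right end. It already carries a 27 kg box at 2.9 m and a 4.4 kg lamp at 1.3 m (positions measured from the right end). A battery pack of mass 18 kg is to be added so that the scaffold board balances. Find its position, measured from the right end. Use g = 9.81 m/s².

x ≈ 4.66 m from the right end

About the fulcrum (at 3.4 m from the right end):
Box: 27 × 9.81 = 264.9 N down at 2.9 m → arm 0.5 m, τ = 264.9 × 0.5 = 132.4 N·m clockwise.
Lamp: 4.4 × 9.81 = 43.16 N down at 1.3 m → arm 2.1 m, τ = 43.16 × 2.1 = 90.64 N·m clockwise.
Net moment of existing loads = 223 N·m clockwise.
The battery pack weighs 18 × 9.81 = 176.6 N and must supply an equal counterclockwise moment, so its lever arm about the fulcrum is 223 / 176.6 = 1.26 m.
That puts it at 3.4 + 1.26 = 4.66 m from the right end.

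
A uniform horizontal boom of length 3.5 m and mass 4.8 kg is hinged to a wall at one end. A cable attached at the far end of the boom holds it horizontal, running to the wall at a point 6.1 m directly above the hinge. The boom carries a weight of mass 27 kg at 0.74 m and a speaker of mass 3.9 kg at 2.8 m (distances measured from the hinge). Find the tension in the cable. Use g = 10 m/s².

T ≈ 129 N

Taking torques about the hinge:
Beam weight: 4.8 × 10 = 48 N down at 1.75 m → arm 1.75 m, τ = 48 × 1.75 = 84 N·m clockwise.
Weight: 27 × 10 = 270 N down at 0.74 m → arm 0.74 m, τ = 270 × 0.74 = 199.8 N·m clockwise.
Speaker: 3.9 × 10 = 39 N down at 2.8 m → arm 2.8 m, τ = 39 × 2.8 = 109.2 N·m clockwise.
Total clockwise load moment = 393 N·m.
The cable tension T acts at 3.5 m; only its component perpendicular to the boom, T sinθ, produces torque. sinθ = h/√(h²+d²) = 6.1/√(6.1²+3.5²) = 0.8674.
Στ = 0 ⇒ T × 3.5 × 0.8674 = 393 ⇒ T = 393 / 3.036 = 129 N.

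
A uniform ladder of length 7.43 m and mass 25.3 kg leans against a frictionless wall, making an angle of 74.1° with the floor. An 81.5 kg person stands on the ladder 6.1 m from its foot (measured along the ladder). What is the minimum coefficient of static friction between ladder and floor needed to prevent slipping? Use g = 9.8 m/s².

μ_min ≈ 0.212

About the foot of the ladder:
Ladder weight 25.3×9.8 = 247.9 N acts at 3.715 m along the ladder; its horizontal arm is 3.715·cos74.1° = 1.018 m → τ = 252.4 N·m clockwise.
Person: 81.5×9.8 = 798.7 N at 6.1 m → arm 1.671 m → τ = 1335 N·m clockwise.
Wall normal N acts horizontally at the top; its moment arm is the height L sinθ = 7.43·sin74.1° = 7.146 m, counterclockwise.
Στ = 0 ⇒ N × 7.146 = 1587 ⇒ N = 222.1 N.
ΣFx = 0 ⇒ f = N_wall = 222.1 N. ΣFy = 0 ⇒ N_floor = 1047 N.
μ_min = f / N_floor = 222.1 / 1047 = 0.212.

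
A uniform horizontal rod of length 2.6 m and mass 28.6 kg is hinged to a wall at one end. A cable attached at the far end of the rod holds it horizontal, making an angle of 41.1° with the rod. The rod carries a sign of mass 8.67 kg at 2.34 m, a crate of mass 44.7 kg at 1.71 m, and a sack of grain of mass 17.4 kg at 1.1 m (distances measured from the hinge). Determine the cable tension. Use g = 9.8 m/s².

Taking torques about the hinge:
Beam weight: 28.6 × 9.8 = 280.3 N down at 1.3 m → arm 1.3 m, τ = 280.3 × 1.3 = 364.4 N·m clockwise.
Sign: 8.67 × 9.8 = 84.97 N down at 2.34 m → arm 2.34 m, τ = 84.97 × 2.34 = 198.8 N·m clockwise.
Crate: 44.7 × 9.8 = 438.1 N down at 1.71 m → arm 1.71 m, τ = 438.1 × 1.71 = 749.2 N·m clockwise.
Sack of grain: 17.4 × 9.8 = 170.5 N down at 1.1 m → arm 1.1 m, τ = 170.5 × 1.1 = 187.6 N·m clockwise.
Total clockwise load moment = 1500 N·m.
The cable tension T acts at 2.6 m; only its component perpendicular to the rod, T sinθ, produces torque. sin 41.1° = 0.6574.
Balancing moments: T × 2.6 × 0.6574 = 1500, giving T = 1500 / 1.709 = 878 N.

T ≈ 878 N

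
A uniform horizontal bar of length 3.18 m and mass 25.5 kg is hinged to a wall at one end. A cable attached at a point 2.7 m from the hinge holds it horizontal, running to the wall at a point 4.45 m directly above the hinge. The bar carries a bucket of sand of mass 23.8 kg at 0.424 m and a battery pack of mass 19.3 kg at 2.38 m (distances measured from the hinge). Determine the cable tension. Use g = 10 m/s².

T ≈ 418 N

Take moments about the hinge.
Beam weight: 25.5 × 10 = 255 N down at 1.59 m → arm 1.59 m, τ = 255 × 1.59 = 405.5 N·m clockwise.
Bucket of sand: 23.8 × 10 = 238 N down at 0.424 m → arm 0.424 m, τ = 238 × 0.424 = 100.9 N·m clockwise.
Battery pack: 19.3 × 10 = 193 N down at 2.38 m → arm 2.38 m, τ = 193 × 2.38 = 459.3 N·m clockwise.
Total clockwise load moment = 965.7 N·m.
The cable tension T acts at 2.7 m; only its component perpendicular to the bar, T sinθ, produces torque. sinθ = h/√(h²+d²) = 4.45/√(4.45²+2.7²) = 0.8549.
Στ = 0 ⇒ T × 2.7 × 0.8549 = 965.7 ⇒ T = 965.7 / 2.308 = 418 N.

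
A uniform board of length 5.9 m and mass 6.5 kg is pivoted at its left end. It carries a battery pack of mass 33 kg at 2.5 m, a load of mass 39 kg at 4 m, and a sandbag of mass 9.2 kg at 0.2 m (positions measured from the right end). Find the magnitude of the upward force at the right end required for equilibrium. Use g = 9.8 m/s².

Sum moments about the left end (the unknown pivot reaction has zero arm there).
Beam weight: 6.5 × 9.8 = 63.7 N down at 2.95 m → arm 2.95 m, τ = 63.7 × 2.95 = 187.9 N·m clockwise.
Battery pack: 33 × 9.8 = 323.4 N down at 2.5 m → arm 3.4 m, τ = 323.4 × 3.4 = 1100 N·m clockwise.
Load: 39 × 9.8 = 382.2 N down at 4 m → arm 1.9 m, τ = 382.2 × 1.9 = 726.2 N·m clockwise.
Sandbag: 9.2 × 9.8 = 90.16 N down at 0.2 m → arm 5.7 m, τ = 90.16 × 5.7 = 513.9 N·m clockwise.
Net moment of the loads = 2528 N·m clockwise.
The upward force F acts at the right end, arm 5.9 m, giving F × 5.9 counterclockwise.
Balancing moments: F × 5.9 = 2528, giving F = 2528 / 5.9 = 428 N.

F ≈ 428 N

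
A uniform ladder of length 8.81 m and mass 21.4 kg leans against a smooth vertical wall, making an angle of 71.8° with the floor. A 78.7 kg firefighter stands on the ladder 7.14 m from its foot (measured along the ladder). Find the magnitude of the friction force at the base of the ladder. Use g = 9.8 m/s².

Take moments about the foot of the ladder.
Ladder weight 21.4×9.8 = 209.7 N acts at 4.405 m along the ladder; its horizontal arm is 4.405·cos71.8° = 1.376 m → τ = 288.5 N·m clockwise.
Firefighter: 78.7×9.8 = 771.3 N at 7.14 m → arm 2.23 m → τ = 1720 N·m clockwise.
Wall normal N acts horizontally at the top; its moment arm is the height L sinθ = 8.81·sin71.8° = 8.369 m, counterclockwise.
Balancing moments: N × 8.369 = 2008, giving N = 240 N.
ΣFx = 0: friction at the foot balances the wall's push, so f = N_wall = 240 N.

f ≈ 240 N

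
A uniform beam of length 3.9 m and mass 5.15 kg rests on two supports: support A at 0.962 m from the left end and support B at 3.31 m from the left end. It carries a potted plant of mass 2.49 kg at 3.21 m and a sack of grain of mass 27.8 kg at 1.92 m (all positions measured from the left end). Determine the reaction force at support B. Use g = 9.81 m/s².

R_B ≈ 156 N

Choose support A as the axis so its reaction then has zero moment arm.
Beam weight: 5.15 × 9.81 = 50.52 N down at 1.95 m → arm 0.988 m, τ = 50.52 × 0.988 = 49.91 N·m clockwise.
Potted plant: 2.49 × 9.81 = 24.43 N down at 3.21 m → arm 2.248 m, τ = 24.43 × 2.248 = 54.92 N·m clockwise.
Sack of grain: 27.8 × 9.81 = 272.7 N down at 1.92 m → arm 0.958 m, τ = 272.7 × 0.958 = 261.2 N·m clockwise.
Net load moment about support A = 366 N·m clockwise.
Reaction R at support B is upward at 3.31 m, arm 2.348 m → moment R × 2.348 counterclockwise.
For rotational equilibrium, R × 2.348 = 366, so R = 156 N.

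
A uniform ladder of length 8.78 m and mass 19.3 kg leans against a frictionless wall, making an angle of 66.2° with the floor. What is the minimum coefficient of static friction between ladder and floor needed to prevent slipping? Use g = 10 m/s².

μ_min ≈ 0.221

Taking torques about the foot of the ladder:
Ladder weight 19.3×10 = 193 N acts at 4.39 m along the ladder; its horizontal arm is 4.39·cos66.2° = 1.772 m → τ = 342 N·m clockwise.
Wall normal N acts horizontally at the top; its moment arm is the height L sinθ = 8.78·sin66.2° = 8.033 m, counterclockwise.
Balancing moments: N × 8.033 = 342, giving N = 42.57 N.
ΣFx = 0 ⇒ f = N_wall = 42.57 N. ΣFy = 0 ⇒ N_floor = 193 N.
μ_min = f / N_floor = 42.57 / 193 = 0.221.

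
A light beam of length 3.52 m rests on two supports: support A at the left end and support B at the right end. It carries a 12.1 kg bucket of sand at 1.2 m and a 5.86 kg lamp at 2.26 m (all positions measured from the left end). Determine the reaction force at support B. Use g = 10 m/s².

Sum moments about support A (its reaction then has zero moment arm).
Bucket of sand: 12.1 × 10 = 121 N down at 1.2 m → arm 1.2 m, τ = 121 × 1.2 = 145.2 N·m clockwise.
Lamp: 5.86 × 10 = 58.6 N down at 2.26 m → arm 2.26 m, τ = 58.6 × 2.26 = 132.4 N·m clockwise.
Net load moment about support A = 277.6 N·m clockwise.
Reaction R at support B is upward at 3.52 m, arm 3.52 m → moment R × 3.52 counterclockwise.
Στ = 0 ⇒ R × 3.52 = 277.6 ⇒ R = 78.9 N.

R_B ≈ 78.9 N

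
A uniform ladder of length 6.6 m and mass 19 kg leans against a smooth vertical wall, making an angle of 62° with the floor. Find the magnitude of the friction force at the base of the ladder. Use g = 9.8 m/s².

Sum moments about the foot of the ladder (the floor normal and friction both act there and drop out).
Ladder weight 19×9.8 = 186.2 N acts at 3.3 m along the ladder; its horizontal arm is 3.3·cos62° = 1.549 m → τ = 288.4 N·m clockwise.
Wall normal N acts horizontally at the top; its moment arm is the height L sinθ = 6.6·sin62° = 5.827 m, counterclockwise.
Balancing moments: N × 5.827 = 288.4, giving N = 49.5 N.
ΣFx = 0: friction at the foot balances the wall's push, so f = N_wall = 49.5 N.

f ≈ 49.5 N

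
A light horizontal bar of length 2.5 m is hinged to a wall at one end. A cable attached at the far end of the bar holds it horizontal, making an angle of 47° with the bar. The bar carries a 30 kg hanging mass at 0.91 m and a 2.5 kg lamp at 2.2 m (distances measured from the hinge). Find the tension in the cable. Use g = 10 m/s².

T ≈ 179 N

Taking torques about the hinge:
Hanging mass: 30 × 10 = 300 N down at 0.91 m → arm 0.91 m, τ = 300 × 0.91 = 273 N·m clockwise.
Lamp: 2.5 × 10 = 25 N down at 2.2 m → arm 2.2 m, τ = 25 × 2.2 = 55 N·m clockwise.
Total clockwise load moment = 328 N·m.
The cable tension T acts at 2.5 m; only its component perpendicular to the bar, T sinθ, produces torque. sin 47° = 0.7314.
Setting net torque to zero: T × 2.5 × 0.7314 = 328 → T = 328 / 1.829 = 179 N.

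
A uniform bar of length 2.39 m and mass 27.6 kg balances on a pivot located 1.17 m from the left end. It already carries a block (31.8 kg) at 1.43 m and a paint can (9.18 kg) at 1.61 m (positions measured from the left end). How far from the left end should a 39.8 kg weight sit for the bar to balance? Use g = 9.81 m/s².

Taking torques about the pivot (at 1.17 m from the left end):
Beam weight: 27.6 × 9.81 = 270.8 N down at 1.195 m → arm 0.025 m, τ = 270.8 × 0.025 = 6.77 N·m clockwise.
Block: 31.8 × 9.81 = 312 N down at 1.43 m → arm 0.26 m, τ = 312 × 0.26 = 81.12 N·m clockwise.
Paint can: 9.18 × 9.81 = 90.06 N down at 1.61 m → arm 0.44 m, τ = 90.06 × 0.44 = 39.63 N·m clockwise.
Net moment of existing loads = 127.5 N·m clockwise.
The weight weighs 39.8 × 9.81 = 390.4 N and must supply an equal counterclockwise moment, so its lever arm about the pivot is 127.5 / 390.4 = 0.327 m.
That puts it at 1.17 − 0.327 = 0.843 m from the left end.

x ≈ 0.843 m from the left end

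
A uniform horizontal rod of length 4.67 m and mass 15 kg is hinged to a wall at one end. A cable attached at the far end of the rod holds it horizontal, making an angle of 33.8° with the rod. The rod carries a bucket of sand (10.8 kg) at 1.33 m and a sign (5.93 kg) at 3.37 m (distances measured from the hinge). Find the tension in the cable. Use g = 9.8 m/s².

T ≈ 262 N

Taking torques about the hinge:
Beam weight: 15 × 9.8 = 147 N down at 2.335 m → arm 2.335 m, τ = 147 × 2.335 = 343.2 N·m clockwise.
Bucket of sand: 10.8 × 9.8 = 105.8 N down at 1.33 m → arm 1.33 m, τ = 105.8 × 1.33 = 140.7 N·m clockwise.
Sign: 5.93 × 9.8 = 58.11 N down at 3.37 m → arm 3.37 m, τ = 58.11 × 3.37 = 195.8 N·m clockwise.
Total clockwise load moment = 679.7 N·m.
The cable tension T acts at 4.67 m; only its component perpendicular to the rod, T sinθ, produces torque. sin 33.8° = 0.5563.
Balancing moments: T × 4.67 × 0.5563 = 679.7, giving T = 679.7 / 2.598 = 262 N.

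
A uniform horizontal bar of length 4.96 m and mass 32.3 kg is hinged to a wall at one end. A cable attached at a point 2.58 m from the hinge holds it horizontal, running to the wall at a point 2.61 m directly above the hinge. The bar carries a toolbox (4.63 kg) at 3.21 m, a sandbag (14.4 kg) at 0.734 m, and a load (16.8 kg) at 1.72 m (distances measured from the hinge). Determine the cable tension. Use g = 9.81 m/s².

Taking torques about the hinge:
Beam weight: 32.3 × 9.81 = 316.9 N down at 2.48 m → arm 2.48 m, τ = 316.9 × 2.48 = 785.9 N·m clockwise.
Toolbox: 4.63 × 9.81 = 45.42 N down at 3.21 m → arm 3.21 m, τ = 45.42 × 3.21 = 145.8 N·m clockwise.
Sandbag: 14.4 × 9.81 = 141.3 N down at 0.734 m → arm 0.734 m, τ = 141.3 × 0.734 = 103.7 N·m clockwise.
Load: 16.8 × 9.81 = 164.8 N down at 1.72 m → arm 1.72 m, τ = 164.8 × 1.72 = 283.5 N·m clockwise.
Total clockwise load moment = 1319 N·m.
The cable tension T acts at 2.58 m; only its component perpendicular to the bar, T sinθ, produces torque. sinθ = h/√(h²+d²) = 2.61/√(2.61²+2.58²) = 0.7112.
For rotational equilibrium, T × 2.58 × 0.7112 = 1319, so T = 1319 / 1.835 = 719 N.

T ≈ 719 N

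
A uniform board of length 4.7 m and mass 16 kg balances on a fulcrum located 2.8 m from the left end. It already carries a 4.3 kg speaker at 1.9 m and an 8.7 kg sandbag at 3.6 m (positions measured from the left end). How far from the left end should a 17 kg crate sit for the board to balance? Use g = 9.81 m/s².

Sum moments about the fulcrum (at 2.8 m from the left end) (the support reaction has zero arm there).
Beam weight: 16 × 9.81 = 157 N down at 2.35 m → arm 0.45 m, τ = 157 × 0.45 = 70.65 N·m counterclockwise.
Speaker: 4.3 × 9.81 = 42.18 N down at 1.9 m → arm 0.9 m, τ = 42.18 × 0.9 = 37.96 N·m counterclockwise.
Sandbag: 8.7 × 9.81 = 85.35 N down at 3.6 m → arm 0.8 m, τ = 85.35 × 0.8 = 68.28 N·m clockwise.
Net moment of existing loads = 40.33 N·m counterclockwise.
The crate weighs 17 × 9.81 = 166.8 N and must supply an equal clockwise moment, so its lever arm about the fulcrum is 40.33 / 166.8 = 0.242 m.
That puts it at 2.8 + 0.242 = 3.04 m from the left end.

x ≈ 3.04 m from the left end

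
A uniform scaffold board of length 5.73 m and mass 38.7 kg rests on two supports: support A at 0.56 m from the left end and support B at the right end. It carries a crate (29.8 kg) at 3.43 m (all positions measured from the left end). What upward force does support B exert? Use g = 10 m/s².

Take moments about support A.
Beam weight: 38.7 × 10 = 387 N down at 2.865 m → arm 2.305 m, τ = 387 × 2.305 = 892 N·m clockwise.
Crate: 29.8 × 10 = 298 N down at 3.43 m → arm 2.87 m, τ = 298 × 2.87 = 855.3 N·m clockwise.
Net load moment about support A = 1747 N·m clockwise.
Reaction R at support B is upward at 5.73 m, arm 5.17 m → moment R × 5.17 counterclockwise.
Στ = 0 ⇒ R × 5.17 = 1747 ⇒ R = 338 N.

R_B ≈ 338 N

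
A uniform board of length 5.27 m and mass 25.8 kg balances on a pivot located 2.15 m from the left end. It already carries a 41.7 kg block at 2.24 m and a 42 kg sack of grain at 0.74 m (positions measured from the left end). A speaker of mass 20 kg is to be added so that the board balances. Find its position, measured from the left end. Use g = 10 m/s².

x ≈ 4.3 m from the left end

Choose the pivot (at 2.15 m from the left end) as the axis so the support reaction has zero arm there.
Beam weight: 25.8 × 10 = 258 N down at 2.635 m → arm 0.485 m, τ = 258 × 0.485 = 125.1 N·m clockwise.
Block: 41.7 × 10 = 417 N down at 2.24 m → arm 0.09 m, τ = 417 × 0.09 = 37.53 N·m clockwise.
Sack of grain: 42 × 10 = 420 N down at 0.74 m → arm 1.41 m, τ = 420 × 1.41 = 592.2 N·m counterclockwise.
Net moment of existing loads = 429.6 N·m counterclockwise.
The speaker weighs 20 × 10 = 200 N and must supply an equal clockwise moment, so its lever arm about the pivot is 429.6 / 200 = 2.15 m.
That puts it at 2.15 + 2.15 = 4.3 m from the left end.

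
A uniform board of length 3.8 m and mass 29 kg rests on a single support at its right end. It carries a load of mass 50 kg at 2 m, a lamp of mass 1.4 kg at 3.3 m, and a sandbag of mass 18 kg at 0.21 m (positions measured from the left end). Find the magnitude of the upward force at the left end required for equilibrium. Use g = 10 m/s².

Sum moments about the right end (the unknown pivot reaction has zero arm there).
Beam weight: 29 × 10 = 290 N down at 1.9 m → arm 1.9 m, τ = 290 × 1.9 = 551 N·m counterclockwise.
Load: 50 × 10 = 500 N down at 2 m → arm 1.8 m, τ = 500 × 1.8 = 900 N·m counterclockwise.
Lamp: 1.4 × 10 = 14 N down at 3.3 m → arm 0.5 m, τ = 14 × 0.5 = 7 N·m counterclockwise.
Sandbag: 18 × 10 = 180 N down at 0.21 m → arm 3.59 m, τ = 180 × 3.59 = 646.2 N·m counterclockwise.
Net moment of the loads = 2104 N·m counterclockwise.
The upward force F acts at the left end, arm 3.8 m, giving F × 3.8 clockwise.
Στ = 0 ⇒ F × 3.8 = 2104 ⇒ F = 2104 / 3.8 = 554 N.

F ≈ 554 N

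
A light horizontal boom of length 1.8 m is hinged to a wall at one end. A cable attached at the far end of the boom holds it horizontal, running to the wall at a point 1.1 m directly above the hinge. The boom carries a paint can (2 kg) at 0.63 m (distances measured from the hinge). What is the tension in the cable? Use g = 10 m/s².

Take moments about the hinge.
Paint can: 2 × 10 = 20 N down at 0.63 m → arm 0.63 m, τ = 20 × 0.63 = 12.6 N·m clockwise.
Total clockwise load moment = 12.6 N·m.
The cable tension T acts at 1.8 m; only its component perpendicular to the boom, T sinθ, produces torque. sinθ = h/√(h²+d²) = 1.1/√(1.1²+1.8²) = 0.5215.
For rotational equilibrium, T × 1.8 × 0.5215 = 12.6, so T = 12.6 / 0.9387 = 13.4 N.

T ≈ 13.4 N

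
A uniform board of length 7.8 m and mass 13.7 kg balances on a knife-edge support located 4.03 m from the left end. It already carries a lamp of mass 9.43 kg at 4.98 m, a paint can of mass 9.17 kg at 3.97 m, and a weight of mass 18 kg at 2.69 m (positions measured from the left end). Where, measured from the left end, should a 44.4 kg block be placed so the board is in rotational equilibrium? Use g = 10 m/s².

x ≈ 4.42 m from the left end

Taking torques about the knife-edge support (at 4.03 m from the left end):
Beam weight: 13.7 × 10 = 137 N down at 3.9 m → arm 0.13 m, τ = 137 × 0.13 = 17.81 N·m counterclockwise.
Lamp: 9.43 × 10 = 94.3 N down at 4.98 m → arm 0.95 m, τ = 94.3 × 0.95 = 89.58 N·m clockwise.
Paint can: 9.17 × 10 = 91.7 N down at 3.97 m → arm 0.06 m, τ = 91.7 × 0.06 = 5.502 N·m counterclockwise.
Weight: 18 × 10 = 180 N down at 2.69 m → arm 1.34 m, τ = 180 × 1.34 = 241.2 N·m counterclockwise.
Net moment of existing loads = 174.9 N·m counterclockwise.
The block weighs 44.4 × 10 = 444 N and must supply an equal clockwise moment, so its lever arm about the knife-edge support is 174.9 / 444 = 0.394 m.
That puts it at 4.03 + 0.394 = 4.42 m from the left end.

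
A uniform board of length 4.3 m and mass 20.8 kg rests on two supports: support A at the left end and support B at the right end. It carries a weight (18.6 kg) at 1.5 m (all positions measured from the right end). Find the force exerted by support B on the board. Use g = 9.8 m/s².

Choose support A as the axis so its reaction then has zero moment arm.
Beam weight: 20.8 × 9.8 = 203.8 N down at 2.15 m → arm 2.15 m, τ = 203.8 × 2.15 = 438.2 N·m clockwise.
Weight: 18.6 × 9.8 = 182.3 N down at 1.5 m → arm 2.8 m, τ = 182.3 × 2.8 = 510.4 N·m clockwise.
Net load moment about support A = 948.6 N·m clockwise.
Reaction R at support B is upward at 0 m, arm 4.3 m → moment R × 4.3 counterclockwise.
Balancing moments: R × 4.3 = 948.6, giving R = 221 N.

R_B ≈ 221 N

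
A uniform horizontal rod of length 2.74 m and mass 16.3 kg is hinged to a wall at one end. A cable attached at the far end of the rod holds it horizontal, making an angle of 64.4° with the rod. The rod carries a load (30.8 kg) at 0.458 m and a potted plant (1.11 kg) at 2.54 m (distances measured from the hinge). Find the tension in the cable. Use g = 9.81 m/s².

Sum moments about the hinge (the unknown hinge reaction has zero arm there).
Beam weight: 16.3 × 9.81 = 159.9 N down at 1.37 m → arm 1.37 m, τ = 159.9 × 1.37 = 219.1 N·m clockwise.
Load: 30.8 × 9.81 = 302.1 N down at 0.458 m → arm 0.458 m, τ = 302.1 × 0.458 = 138.4 N·m clockwise.
Potted plant: 1.11 × 9.81 = 10.89 N down at 2.54 m → arm 2.54 m, τ = 10.89 × 2.54 = 27.66 N·m clockwise.
Total clockwise load moment = 385.2 N·m.
The cable tension T acts at 2.74 m; only its component perpendicular to the rod, T sinθ, produces torque. sin 64.4° = 0.9018.
Setting net torque to zero: T × 2.74 × 0.9018 = 385.2 → T = 385.2 / 2.471 = 156 N.

T ≈ 156 N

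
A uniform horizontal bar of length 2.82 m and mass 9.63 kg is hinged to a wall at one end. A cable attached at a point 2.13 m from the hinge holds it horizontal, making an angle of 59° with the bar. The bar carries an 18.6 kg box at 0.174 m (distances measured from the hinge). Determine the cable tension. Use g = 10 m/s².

T ≈ 92.1 N

Choose the hinge as the axis so the unknown hinge reaction has zero arm there.
Beam weight: 9.63 × 10 = 96.3 N down at 1.41 m → arm 1.41 m, τ = 96.3 × 1.41 = 135.8 N·m clockwise.
Box: 18.6 × 10 = 186 N down at 0.174 m → arm 0.174 m, τ = 186 × 0.174 = 32.36 N·m clockwise.
Total clockwise load moment = 168.2 N·m.
The cable tension T acts at 2.13 m; only its component perpendicular to the bar, T sinθ, produces torque. sin 59° = 0.8572.
For rotational equilibrium, T × 2.13 × 0.8572 = 168.2, so T = 168.2 / 1.826 = 92.1 N.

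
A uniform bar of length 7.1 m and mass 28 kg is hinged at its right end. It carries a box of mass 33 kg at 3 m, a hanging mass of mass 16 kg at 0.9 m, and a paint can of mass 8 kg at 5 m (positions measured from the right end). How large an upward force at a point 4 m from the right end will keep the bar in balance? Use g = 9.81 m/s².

F ≈ 620 N

About the right end:
Beam weight: 28 × 9.81 = 274.7 N down at 3.55 m → arm 3.55 m, τ = 274.7 × 3.55 = 975.2 N·m counterclockwise.
Box: 33 × 9.81 = 323.7 N down at 3 m → arm 3 m, τ = 323.7 × 3 = 971.1 N·m counterclockwise.
Hanging mass: 16 × 9.81 = 157 N down at 0.9 m → arm 0.9 m, τ = 157 × 0.9 = 141.3 N·m counterclockwise.
Paint can: 8 × 9.81 = 78.48 N down at 5 m → arm 5 m, τ = 78.48 × 5 = 392.4 N·m counterclockwise.
Net moment of the loads = 2480 N·m counterclockwise.
The upward force F acts at a point 4 m from the right end, arm 4 m, giving F × 4 clockwise.
Στ = 0 ⇒ F × 4 = 2480 ⇒ F = 2480 / 4 = 620 N.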